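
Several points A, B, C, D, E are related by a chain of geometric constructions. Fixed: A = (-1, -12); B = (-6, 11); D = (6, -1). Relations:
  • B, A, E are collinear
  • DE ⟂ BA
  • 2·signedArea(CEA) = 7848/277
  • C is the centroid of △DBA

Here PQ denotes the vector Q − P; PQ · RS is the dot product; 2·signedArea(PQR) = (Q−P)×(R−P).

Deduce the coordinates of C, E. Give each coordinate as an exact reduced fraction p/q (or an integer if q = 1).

C = (-1/3, -2/3)
E = (-822/277, -817/277)

1. C_x = -1/3  [C is the centroid of △DBA]
2. C_y = -2/3  [C is the centroid of △DBA]
   → C = (-1/3, -2/3)
3. E_x = -822/277  [B, A, E are collinear ∩ DE ⟂ BA]
4. E_y = -817/277  [B, A, E are collinear ∩ DE ⟂ BA]
   → E = (-822/277, -817/277)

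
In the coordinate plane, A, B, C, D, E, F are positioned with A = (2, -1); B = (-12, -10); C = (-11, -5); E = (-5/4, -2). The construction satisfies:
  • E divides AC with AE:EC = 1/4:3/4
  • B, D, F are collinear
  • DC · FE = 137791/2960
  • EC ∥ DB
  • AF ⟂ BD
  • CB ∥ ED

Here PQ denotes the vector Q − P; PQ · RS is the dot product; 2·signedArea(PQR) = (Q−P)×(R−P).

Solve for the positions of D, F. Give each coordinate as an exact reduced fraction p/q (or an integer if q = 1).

1. D_x = -9/4  [EC ∥ DB ∩ CB ∥ ED]
2. D_y = -7  [EC ∥ DB ∩ CB ∥ ED]
   → D = (-9/4, -7)
3. F_x = 614/185  [B, D, F are collinear ∩ AF ⟂ BD]
4. F_y = -978/185  [B, D, F are collinear ∩ AF ⟂ BD]
   → F = (614/185, -978/185)

D = (-9/4, -7)
F = (614/185, -978/185)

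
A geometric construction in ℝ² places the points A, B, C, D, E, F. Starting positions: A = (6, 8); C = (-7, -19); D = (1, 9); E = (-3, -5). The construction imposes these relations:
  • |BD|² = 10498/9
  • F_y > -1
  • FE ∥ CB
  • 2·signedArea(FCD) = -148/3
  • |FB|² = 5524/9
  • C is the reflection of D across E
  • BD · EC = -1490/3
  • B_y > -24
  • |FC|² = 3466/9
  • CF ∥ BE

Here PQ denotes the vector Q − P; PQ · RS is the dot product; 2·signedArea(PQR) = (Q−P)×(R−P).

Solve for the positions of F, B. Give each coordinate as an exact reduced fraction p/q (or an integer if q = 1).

B = (-10, -70/3)
F = (0, -2/3)

1. F_x = 0  [line -28·x + 8·y + 16/3 = 0 ∩ |FC|² = 3466/9]
2. F_y = -2/3  [line -28·x + 8·y + 16/3 = 0 ∩ |FC|² = 3466/9]
   → F = (0, -2/3)
3. B_x = -10  [CF ∥ BE ∩ FE ∥ CB]
4. B_y = -70/3  [CF ∥ BE ∩ FE ∥ CB]
   → B = (-10, -70/3)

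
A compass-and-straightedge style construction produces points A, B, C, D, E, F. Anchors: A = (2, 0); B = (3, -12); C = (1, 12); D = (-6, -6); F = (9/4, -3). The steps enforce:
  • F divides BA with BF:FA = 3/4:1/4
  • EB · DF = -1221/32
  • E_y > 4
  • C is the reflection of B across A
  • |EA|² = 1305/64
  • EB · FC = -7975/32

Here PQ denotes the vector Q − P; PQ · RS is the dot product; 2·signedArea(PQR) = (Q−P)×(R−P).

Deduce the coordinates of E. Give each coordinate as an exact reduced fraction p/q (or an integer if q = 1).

E = (13/8, 9/2)

1. E_x = 13/8  [EB · DF = -1221/32 ∩ EB · FC = -7975/32]
2. E_y = 9/2  [EB · DF = -1221/32 ∩ EB · FC = -7975/32]
   → E = (13/8, 9/2)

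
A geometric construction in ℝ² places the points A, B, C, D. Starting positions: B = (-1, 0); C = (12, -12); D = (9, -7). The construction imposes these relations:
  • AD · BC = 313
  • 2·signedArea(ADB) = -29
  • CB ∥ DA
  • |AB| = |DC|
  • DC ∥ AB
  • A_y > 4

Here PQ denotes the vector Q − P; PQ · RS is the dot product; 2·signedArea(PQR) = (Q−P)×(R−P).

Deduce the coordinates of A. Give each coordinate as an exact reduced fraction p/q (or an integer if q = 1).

A = (-4, 5)

1. A_x = -4  [DC ∥ AB ∩ CB ∥ DA]
2. A_y = 5  [DC ∥ AB ∩ CB ∥ DA]
   → A = (-4, 5)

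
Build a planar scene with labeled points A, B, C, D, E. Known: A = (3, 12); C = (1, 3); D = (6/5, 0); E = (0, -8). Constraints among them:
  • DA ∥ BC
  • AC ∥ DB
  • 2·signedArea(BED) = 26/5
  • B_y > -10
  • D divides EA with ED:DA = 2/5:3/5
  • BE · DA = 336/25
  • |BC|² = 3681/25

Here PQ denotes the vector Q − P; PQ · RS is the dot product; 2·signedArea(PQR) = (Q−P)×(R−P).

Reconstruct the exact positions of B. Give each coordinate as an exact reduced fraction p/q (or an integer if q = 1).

B = (-4/5, -9)

1. B_x = -4/5  [DA ∥ BC ∩ AC ∥ DB]
2. B_y = -9  [DA ∥ BC ∩ AC ∥ DB]
   → B = (-4/5, -9)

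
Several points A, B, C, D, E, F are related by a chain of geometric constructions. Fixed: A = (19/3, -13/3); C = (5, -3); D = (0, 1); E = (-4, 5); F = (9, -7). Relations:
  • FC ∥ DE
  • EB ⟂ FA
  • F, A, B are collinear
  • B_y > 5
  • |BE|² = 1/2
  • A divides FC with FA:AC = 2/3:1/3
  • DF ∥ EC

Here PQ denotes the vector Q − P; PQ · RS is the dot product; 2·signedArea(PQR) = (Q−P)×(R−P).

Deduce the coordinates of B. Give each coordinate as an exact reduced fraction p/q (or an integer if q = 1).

B = (-7/2, 11/2)

1. B_x = -7/2  [F, A, B are collinear ∩ EB ⟂ FA]
2. B_y = 11/2  [F, A, B are collinear ∩ EB ⟂ FA]
   → B = (-7/2, 11/2)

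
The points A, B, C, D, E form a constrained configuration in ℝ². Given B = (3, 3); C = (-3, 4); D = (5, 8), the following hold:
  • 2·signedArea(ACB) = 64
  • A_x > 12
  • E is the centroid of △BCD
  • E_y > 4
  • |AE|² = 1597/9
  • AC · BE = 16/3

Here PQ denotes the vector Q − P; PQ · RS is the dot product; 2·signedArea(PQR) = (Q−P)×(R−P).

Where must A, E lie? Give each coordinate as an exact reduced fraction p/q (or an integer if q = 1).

A = (13, 12)
E = (5/3, 5)

1. E_x = 5/3  [E is the centroid of △BCD]
2. E_y = 5  [E is the centroid of △BCD]
   → E = (5/3, 5)
3. A_x = 13  [2·signedArea(ACB) = 64 ∩ AC · BE = 16/3]
4. A_y = 12  [2·signedArea(ACB) = 64 ∩ AC · BE = 16/3]
   → A = (13, 12)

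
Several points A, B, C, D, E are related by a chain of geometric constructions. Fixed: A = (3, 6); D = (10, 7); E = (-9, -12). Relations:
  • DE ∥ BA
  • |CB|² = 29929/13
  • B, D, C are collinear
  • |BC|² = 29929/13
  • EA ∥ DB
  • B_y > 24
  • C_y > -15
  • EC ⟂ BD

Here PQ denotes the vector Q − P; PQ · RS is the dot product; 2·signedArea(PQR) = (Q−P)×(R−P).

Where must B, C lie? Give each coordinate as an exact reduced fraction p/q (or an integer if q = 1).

1. B_x = 22  [DE ∥ BA ∩ EA ∥ DB]
2. B_y = 25  [DE ∥ BA ∩ EA ∥ DB]
   → B = (22, 25)
3. C_x = -60/13  [B, D, C are collinear ∩ EC ⟂ BD]
4. C_y = -194/13  [B, D, C are collinear ∩ EC ⟂ BD]
   → C = (-60/13, -194/13)

B = (22, 25)
C = (-60/13, -194/13)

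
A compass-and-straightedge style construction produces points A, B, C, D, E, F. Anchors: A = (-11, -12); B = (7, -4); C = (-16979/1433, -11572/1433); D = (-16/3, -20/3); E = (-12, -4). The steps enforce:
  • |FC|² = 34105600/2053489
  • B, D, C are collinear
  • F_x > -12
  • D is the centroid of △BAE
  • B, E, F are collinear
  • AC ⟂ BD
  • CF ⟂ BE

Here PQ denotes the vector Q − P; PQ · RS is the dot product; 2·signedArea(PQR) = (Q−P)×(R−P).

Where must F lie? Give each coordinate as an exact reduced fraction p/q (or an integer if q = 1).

1. F_x = -16979/1433  [B, E, F are collinear ∩ CF ⟂ BE]
2. F_y = -4  [B, E, F are collinear ∩ CF ⟂ BE]
   → F = (-16979/1433, -4)

F = (-16979/1433, -4)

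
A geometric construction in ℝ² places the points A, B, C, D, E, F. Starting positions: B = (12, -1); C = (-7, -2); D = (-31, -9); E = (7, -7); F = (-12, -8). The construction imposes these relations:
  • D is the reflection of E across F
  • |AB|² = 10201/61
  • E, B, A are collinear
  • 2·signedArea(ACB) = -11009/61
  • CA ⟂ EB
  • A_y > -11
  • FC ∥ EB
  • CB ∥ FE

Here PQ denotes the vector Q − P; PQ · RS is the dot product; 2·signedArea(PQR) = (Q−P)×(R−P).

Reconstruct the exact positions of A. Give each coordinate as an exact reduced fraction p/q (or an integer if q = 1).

A = (227/61, -667/61)

1. A_x = 227/61  [E, B, A are collinear ∩ CA ⟂ EB]
2. A_y = -667/61  [E, B, A are collinear ∩ CA ⟂ EB]
   → A = (227/61, -667/61)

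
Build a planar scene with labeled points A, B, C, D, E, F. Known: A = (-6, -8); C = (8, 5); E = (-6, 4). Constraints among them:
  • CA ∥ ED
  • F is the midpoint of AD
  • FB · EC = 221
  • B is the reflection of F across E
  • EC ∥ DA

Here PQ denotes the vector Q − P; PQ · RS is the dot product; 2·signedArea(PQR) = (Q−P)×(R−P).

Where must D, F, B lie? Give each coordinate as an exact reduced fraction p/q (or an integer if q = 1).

1. D_x = -20  [EC ∥ DA ∩ CA ∥ ED]
2. D_y = -9  [EC ∥ DA ∩ CA ∥ ED]
   → D = (-20, -9)
3. F_x = -13  [F is the midpoint of AD]
4. F_y = -17/2  [F is the midpoint of AD]
   → F = (-13, -17/2)
5. B_x = 1  [B is the reflection of F across E]
6. B_y = 33/2  [B is the reflection of F across E]
   → B = (1, 33/2)

B = (1, 33/2)
D = (-20, -9)
F = (-13, -17/2)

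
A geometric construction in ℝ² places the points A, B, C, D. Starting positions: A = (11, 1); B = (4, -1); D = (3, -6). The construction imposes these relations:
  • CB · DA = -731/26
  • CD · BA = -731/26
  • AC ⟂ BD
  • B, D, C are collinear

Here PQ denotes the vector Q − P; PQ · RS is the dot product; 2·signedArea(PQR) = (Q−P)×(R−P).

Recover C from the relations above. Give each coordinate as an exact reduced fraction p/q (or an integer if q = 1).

1. C_x = 121/26  [B, D, C are collinear ∩ AC ⟂ BD]
2. C_y = 59/26  [B, D, C are collinear ∩ AC ⟂ BD]
   → C = (121/26, 59/26)

C = (121/26, 59/26)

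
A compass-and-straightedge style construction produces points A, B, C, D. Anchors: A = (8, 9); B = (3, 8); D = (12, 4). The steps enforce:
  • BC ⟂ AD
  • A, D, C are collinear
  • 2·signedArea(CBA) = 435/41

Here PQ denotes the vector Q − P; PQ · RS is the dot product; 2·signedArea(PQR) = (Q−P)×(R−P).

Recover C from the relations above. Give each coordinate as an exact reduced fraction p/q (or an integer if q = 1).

1. C_x = 268/41  [A, D, C are collinear ∩ BC ⟂ AD]
2. C_y = 444/41  [A, D, C are collinear ∩ BC ⟂ AD]
   → C = (268/41, 444/41)

C = (268/41, 444/41)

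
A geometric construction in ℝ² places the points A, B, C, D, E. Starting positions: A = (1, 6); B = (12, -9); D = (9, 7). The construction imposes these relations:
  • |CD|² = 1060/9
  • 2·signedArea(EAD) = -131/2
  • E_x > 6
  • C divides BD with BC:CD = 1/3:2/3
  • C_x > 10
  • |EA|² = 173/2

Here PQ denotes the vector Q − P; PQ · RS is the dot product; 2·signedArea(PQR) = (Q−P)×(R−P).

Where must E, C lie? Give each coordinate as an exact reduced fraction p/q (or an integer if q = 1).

C = (11, -11/3)
E = (13/2, -3/2)

1. E_x = 13/2  [line -1·x + 8·y + 37/2 = 0 ∩ |EA|² = 173/2]
2. E_y = -3/2  [line -1·x + 8·y + 37/2 = 0 ∩ |EA|² = 173/2]
   → E = (13/2, -3/2)
3. C_x = 11  [C divides BD with BC:CD = 1/3:2/3]
4. C_y = -11/3  [C divides BD with BC:CD = 1/3:2/3]
   → C = (11, -11/3)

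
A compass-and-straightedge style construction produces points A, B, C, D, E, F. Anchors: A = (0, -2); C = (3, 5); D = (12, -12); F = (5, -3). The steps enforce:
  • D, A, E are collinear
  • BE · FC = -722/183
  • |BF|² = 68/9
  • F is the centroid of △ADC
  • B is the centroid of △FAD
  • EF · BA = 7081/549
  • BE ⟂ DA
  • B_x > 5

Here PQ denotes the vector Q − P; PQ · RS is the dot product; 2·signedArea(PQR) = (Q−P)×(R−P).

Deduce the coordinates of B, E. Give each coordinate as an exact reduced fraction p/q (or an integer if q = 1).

1. B_x = 17/3  [B is the centroid of △FAD]
2. B_y = -17/3  [B is the centroid of △FAD]
   → B = (17/3, -17/3)
3. E_x = 314/61  [D, A, E are collinear ∩ BE ⟂ DA]
4. E_y = -1151/183  [D, A, E are collinear ∩ BE ⟂ DA]
   → E = (314/61, -1151/183)

B = (17/3, -17/3)
E = (314/61, -1151/183)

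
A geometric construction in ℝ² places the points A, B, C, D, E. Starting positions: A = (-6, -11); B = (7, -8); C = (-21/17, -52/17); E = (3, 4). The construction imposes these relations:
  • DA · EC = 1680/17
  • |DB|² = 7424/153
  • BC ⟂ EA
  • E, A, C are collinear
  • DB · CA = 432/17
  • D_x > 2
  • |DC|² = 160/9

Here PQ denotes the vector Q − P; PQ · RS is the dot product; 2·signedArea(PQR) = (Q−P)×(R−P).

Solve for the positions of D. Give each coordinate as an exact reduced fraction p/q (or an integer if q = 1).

D = (149/51, -40/17)

1. D_x = 149/51  [line 72/17·x + 120/17·y + 72/17 = 0 ∩ |DC|² = 160/9]
2. D_y = -40/17  [line 72/17·x + 120/17·y + 72/17 = 0 ∩ |DC|² = 160/9]
   → D = (149/51, -40/17)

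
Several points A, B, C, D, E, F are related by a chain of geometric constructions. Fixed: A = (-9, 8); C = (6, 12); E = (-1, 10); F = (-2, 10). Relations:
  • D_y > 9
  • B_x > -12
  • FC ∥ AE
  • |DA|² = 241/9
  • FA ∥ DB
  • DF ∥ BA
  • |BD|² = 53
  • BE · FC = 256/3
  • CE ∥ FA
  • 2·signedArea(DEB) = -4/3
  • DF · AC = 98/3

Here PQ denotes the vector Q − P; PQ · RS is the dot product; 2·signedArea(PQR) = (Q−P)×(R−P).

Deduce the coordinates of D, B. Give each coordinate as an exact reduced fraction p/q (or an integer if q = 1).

B = (-11, 22/3)
D = (-4, 28/3)

1. D_x = -4  [line -15·x + -4·y + -68/3 = 0 ∩ |DA|² = 241/9]
2. D_y = 28/3  [line -15·x + -4·y + -68/3 = 0 ∩ |DA|² = 241/9]
   → D = (-4, 28/3)
3. B_x = -11  [2·signedArea(DEB) = -4/3 ∩ DF ∥ BA]
4. B_y = 22/3  [2·signedArea(DEB) = -4/3 ∩ DF ∥ BA]
   → B = (-11, 22/3)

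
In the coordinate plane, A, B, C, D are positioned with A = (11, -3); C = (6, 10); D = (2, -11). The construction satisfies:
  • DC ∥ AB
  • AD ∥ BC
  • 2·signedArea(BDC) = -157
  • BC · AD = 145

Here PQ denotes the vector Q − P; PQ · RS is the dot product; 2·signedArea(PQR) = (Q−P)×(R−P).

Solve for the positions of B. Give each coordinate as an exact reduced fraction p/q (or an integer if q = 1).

1. B_x = 15  [AD ∥ BC ∩ DC ∥ AB]
2. B_y = 18  [AD ∥ BC ∩ DC ∥ AB]
   → B = (15, 18)

B = (15, 18)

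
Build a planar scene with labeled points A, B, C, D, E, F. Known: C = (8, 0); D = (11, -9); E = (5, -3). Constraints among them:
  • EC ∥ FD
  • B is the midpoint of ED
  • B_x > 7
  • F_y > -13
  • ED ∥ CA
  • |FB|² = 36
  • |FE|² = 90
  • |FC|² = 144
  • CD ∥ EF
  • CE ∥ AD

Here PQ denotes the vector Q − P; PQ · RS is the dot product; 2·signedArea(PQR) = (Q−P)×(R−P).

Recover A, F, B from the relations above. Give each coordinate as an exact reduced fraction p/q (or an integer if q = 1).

A = (14, -6)
B = (8, -6)
F = (8, -12)

1. A_x = 14  [CE ∥ AD ∩ ED ∥ CA]
2. A_y = -6  [CE ∥ AD ∩ ED ∥ CA]
   → A = (14, -6)
3. F_x = 8  [EC ∥ FD ∩ CD ∥ EF]
4. F_y = -12  [EC ∥ FD ∩ CD ∥ EF]
   → F = (8, -12)
5. B_x = 8  [B is the midpoint of ED]
6. B_y = -6  [B is the midpoint of ED]
   → B = (8, -6)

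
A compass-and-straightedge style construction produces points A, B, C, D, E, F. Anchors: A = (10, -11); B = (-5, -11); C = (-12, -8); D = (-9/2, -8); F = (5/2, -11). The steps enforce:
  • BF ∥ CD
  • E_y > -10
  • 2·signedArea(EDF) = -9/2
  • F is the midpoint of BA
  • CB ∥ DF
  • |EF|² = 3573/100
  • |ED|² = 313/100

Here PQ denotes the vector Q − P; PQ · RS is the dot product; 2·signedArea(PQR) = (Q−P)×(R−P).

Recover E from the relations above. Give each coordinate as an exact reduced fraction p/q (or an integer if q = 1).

E = (-16/5, -46/5)

1. E_x = -16/5  [line 3·x + 7·y + 74 = 0 ∩ |EF|² = 3573/100]
2. E_y = -46/5  [line 3·x + 7·y + 74 = 0 ∩ |EF|² = 3573/100]
   → E = (-16/5, -46/5)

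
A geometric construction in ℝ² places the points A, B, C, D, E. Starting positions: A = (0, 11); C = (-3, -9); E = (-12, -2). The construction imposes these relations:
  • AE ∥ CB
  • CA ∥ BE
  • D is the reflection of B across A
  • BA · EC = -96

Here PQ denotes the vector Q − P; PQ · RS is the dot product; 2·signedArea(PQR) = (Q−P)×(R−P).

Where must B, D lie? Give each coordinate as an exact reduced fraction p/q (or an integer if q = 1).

1. B_x = -15  [CA ∥ BE ∩ AE ∥ CB]
2. B_y = -22  [CA ∥ BE ∩ AE ∥ CB]
   → B = (-15, -22)
3. D_x = 15  [D is the reflection of B across A]
4. D_y = 44  [D is the reflection of B across A]
   → D = (15, 44)

B = (-15, -22)
D = (15, 44)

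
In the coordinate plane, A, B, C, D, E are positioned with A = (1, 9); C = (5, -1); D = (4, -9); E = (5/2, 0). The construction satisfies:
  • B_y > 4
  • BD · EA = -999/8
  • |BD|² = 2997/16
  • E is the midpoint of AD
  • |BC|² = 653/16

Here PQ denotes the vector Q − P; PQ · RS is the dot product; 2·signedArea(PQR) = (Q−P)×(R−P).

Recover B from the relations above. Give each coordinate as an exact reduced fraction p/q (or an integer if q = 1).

1. B_x = 7/4  [line 3/2·x + -9·y + 303/8 = 0 ∩ |BD|² = 2997/16]
2. B_y = 9/2  [line 3/2·x + -9·y + 303/8 = 0 ∩ |BD|² = 2997/16]
   → B = (7/4, 9/2)

B = (7/4, 9/2)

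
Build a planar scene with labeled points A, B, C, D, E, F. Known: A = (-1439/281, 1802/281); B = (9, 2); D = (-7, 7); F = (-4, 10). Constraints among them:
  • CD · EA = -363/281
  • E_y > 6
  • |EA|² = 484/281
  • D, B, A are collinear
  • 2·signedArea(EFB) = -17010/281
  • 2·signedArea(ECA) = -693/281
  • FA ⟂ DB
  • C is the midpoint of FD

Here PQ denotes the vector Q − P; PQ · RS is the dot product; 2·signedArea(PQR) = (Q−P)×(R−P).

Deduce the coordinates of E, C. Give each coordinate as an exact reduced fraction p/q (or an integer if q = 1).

1. E_x = -1791/281  [line 8·x + 13·y + -10528/281 = 0 ∩ |EA|² = 484/281]
2. E_y = 1912/281  [line 8·x + 13·y + -10528/281 = 0 ∩ |EA|² = 484/281]
   → E = (-1791/281, 1912/281)
3. C_x = -11/2  [2·signedArea(ECA) = -693/281 ∩ C is the midpoint of FD]
4. C_y = 17/2  [2·signedArea(ECA) = -693/281 ∩ C is the midpoint of FD]
   → C = (-11/2, 17/2)

C = (-11/2, 17/2)
E = (-1791/281, 1912/281)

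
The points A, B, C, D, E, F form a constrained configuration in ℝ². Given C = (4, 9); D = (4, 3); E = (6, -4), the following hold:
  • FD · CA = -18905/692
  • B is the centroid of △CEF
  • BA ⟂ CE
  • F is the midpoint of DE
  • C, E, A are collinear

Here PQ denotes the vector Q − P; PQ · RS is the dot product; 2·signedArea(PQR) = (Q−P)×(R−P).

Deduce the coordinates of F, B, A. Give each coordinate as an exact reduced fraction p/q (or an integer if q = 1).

A = (891/173, 527/346)
B = (5, 3/2)
F = (5, -1/2)

1. F_x = 5  [F is the midpoint of DE]
2. F_y = -1/2  [F is the midpoint of DE]
   → F = (5, -1/2)
3. B_x = 5  [B is the centroid of △CEF]
4. B_y = 3/2  [B is the centroid of △CEF]
   → B = (5, 3/2)
5. A_x = 891/173  [C, E, A are collinear ∩ BA ⟂ CE]
6. A_y = 527/346  [C, E, A are collinear ∩ BA ⟂ CE]
   → A = (891/173, 527/346)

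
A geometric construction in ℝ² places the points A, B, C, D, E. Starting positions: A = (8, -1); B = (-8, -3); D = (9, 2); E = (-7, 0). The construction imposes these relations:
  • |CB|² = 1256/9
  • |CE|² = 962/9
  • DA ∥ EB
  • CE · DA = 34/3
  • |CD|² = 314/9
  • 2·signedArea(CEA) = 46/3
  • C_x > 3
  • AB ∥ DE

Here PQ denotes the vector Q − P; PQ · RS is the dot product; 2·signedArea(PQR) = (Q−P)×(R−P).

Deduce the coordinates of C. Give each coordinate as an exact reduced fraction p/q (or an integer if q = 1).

1. C_x = 10/3  [2·signedArea(CEA) = 46/3 ∩ CE · DA = 34/3]
2. C_y = 1/3  [2·signedArea(CEA) = 46/3 ∩ CE · DA = 34/3]
   → C = (10/3, 1/3)

C = (10/3, 1/3)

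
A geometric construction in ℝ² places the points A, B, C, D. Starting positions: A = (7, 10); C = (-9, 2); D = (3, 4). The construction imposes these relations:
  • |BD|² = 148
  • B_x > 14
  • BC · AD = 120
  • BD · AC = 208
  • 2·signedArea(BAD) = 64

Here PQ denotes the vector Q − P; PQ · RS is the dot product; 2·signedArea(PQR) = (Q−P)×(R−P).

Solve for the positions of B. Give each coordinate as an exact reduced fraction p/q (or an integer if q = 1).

1. B_x = 15  [BD · AC = 208 ∩ BC · AD = 120]
2. B_y = 6  [BD · AC = 208 ∩ BC · AD = 120]
   → B = (15, 6)

B = (15, 6)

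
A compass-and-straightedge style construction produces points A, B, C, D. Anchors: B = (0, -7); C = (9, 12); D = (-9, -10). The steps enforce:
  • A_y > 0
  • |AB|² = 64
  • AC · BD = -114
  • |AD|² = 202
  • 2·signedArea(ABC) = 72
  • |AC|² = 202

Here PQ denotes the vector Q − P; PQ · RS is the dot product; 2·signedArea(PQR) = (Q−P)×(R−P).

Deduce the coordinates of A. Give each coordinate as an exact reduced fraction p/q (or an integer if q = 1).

1. A_x = 0  [AC · BD = -114 ∩ 2·signedArea(ABC) = 72]
2. A_y = 1  [AC · BD = -114 ∩ 2·signedArea(ABC) = 72]
   → A = (0, 1)

A = (0, 1)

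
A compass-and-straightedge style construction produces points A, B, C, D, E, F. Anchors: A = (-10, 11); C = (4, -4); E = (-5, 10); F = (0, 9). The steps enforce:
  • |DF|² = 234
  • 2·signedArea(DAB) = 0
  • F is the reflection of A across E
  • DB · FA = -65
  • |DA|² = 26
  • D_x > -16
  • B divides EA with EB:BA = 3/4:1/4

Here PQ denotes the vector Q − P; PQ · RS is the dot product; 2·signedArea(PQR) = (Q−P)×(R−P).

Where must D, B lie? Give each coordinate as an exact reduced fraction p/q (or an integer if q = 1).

B = (-35/4, 43/4)
D = (-15, 12)

1. B_x = -35/4  [B divides EA with EB:BA = 3/4:1/4]
2. B_y = 43/4  [B divides EA with EB:BA = 3/4:1/4]
   → B = (-35/4, 43/4)
3. D_x = -15  [2·signedArea(DAB) = 0 ∩ DB · FA = -65]
4. D_y = 12  [2·signedArea(DAB) = 0 ∩ DB · FA = -65]
   → D = (-15, 12)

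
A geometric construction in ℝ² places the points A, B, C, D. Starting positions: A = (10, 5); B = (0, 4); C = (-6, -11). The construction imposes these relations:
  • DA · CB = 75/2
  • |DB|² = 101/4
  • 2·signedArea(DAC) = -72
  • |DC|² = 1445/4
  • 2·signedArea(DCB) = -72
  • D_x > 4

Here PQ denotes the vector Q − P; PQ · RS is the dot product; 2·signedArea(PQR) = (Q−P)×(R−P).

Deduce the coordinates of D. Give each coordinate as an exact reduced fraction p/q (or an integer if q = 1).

D = (5, 9/2)

1. D_x = 5  [2·signedArea(DAC) = -72 ∩ DA · CB = 75/2]
2. D_y = 9/2  [2·signedArea(DAC) = -72 ∩ DA · CB = 75/2]
   → D = (5, 9/2)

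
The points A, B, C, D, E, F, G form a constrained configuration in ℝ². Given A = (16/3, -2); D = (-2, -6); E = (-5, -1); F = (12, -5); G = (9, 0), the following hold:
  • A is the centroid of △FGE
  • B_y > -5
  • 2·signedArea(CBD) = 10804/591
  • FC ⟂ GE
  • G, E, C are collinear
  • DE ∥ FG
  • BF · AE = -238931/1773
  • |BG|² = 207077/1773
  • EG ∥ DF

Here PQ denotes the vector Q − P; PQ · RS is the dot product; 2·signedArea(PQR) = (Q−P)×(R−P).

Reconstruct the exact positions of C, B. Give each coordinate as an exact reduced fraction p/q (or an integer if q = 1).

1. C_x = 2291/197  [G, E, C are collinear ∩ FC ⟂ GE]
2. C_y = 37/197  [G, E, C are collinear ∩ FC ⟂ GE]
   → C = (2291/197, 37/197)
3. B_x = -569/591  [BF · AE = -238931/1773 ∩ 2·signedArea(CBD) = 10804/591]
4. B_y = -825/197  [BF · AE = -238931/1773 ∩ 2·signedArea(CBD) = 10804/591]
   → B = (-569/591, -825/197)

B = (-569/591, -825/197)
C = (2291/197, 37/197)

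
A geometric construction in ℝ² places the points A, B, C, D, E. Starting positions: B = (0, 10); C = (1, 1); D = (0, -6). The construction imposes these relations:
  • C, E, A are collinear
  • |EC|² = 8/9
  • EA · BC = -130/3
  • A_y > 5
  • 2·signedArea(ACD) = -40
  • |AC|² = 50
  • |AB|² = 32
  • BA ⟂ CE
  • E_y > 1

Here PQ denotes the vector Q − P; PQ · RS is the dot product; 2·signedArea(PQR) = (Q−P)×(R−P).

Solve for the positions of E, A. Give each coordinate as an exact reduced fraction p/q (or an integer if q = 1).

1. A_x = -4  [line 7·x + -1·y + 34 = 0 ∩ |AC|² = 50]
2. A_y = 6  [line 7·x + -1·y + 34 = 0 ∩ |AC|² = 50]
   → A = (-4, 6)
3. E_x = 1/3  [EA · BC = -130/3 ∩ C, E, A are collinear]
4. E_y = 5/3  [EA · BC = -130/3 ∩ C, E, A are collinear]
   → E = (1/3, 5/3)

A = (-4, 6)
E = (1/3, 5/3)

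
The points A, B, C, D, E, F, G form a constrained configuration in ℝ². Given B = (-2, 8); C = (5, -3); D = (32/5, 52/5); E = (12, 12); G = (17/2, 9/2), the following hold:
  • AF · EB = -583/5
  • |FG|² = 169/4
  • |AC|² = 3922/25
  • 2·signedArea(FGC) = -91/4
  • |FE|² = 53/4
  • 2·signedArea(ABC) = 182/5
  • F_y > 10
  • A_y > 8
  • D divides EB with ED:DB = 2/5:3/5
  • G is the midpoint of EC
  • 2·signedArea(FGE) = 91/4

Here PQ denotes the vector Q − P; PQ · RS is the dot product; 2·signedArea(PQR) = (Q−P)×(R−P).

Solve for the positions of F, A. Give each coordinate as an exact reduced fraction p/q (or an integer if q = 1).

1. F_x = 17/2  [line 15/2·x + -7/2·y + -101/4 = 0 ∩ |FG|² = 169/4]
2. F_y = 11  [line 15/2·x + -7/2·y + -101/4 = 0 ∩ |FG|² = 169/4]
   → F = (17/2, 11)
3. A_x = 4/5  [2·signedArea(ABC) = 182/5 ∩ AF · EB = -583/5]
4. A_y = 44/5  [2·signedArea(ABC) = 182/5 ∩ AF · EB = -583/5]
   → A = (4/5, 44/5)

A = (4/5, 44/5)
F = (17/2, 11)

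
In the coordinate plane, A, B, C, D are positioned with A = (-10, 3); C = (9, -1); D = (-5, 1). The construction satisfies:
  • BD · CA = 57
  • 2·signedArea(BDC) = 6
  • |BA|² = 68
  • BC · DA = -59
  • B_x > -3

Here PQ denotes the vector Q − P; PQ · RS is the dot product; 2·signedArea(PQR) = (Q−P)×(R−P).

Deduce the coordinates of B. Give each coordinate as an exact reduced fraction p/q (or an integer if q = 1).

1. B_x = -2  [BD · CA = 57 ∩ BC · DA = -59]
2. B_y = 1  [BD · CA = 57 ∩ BC · DA = -59]
   → B = (-2, 1)

B = (-2, 1)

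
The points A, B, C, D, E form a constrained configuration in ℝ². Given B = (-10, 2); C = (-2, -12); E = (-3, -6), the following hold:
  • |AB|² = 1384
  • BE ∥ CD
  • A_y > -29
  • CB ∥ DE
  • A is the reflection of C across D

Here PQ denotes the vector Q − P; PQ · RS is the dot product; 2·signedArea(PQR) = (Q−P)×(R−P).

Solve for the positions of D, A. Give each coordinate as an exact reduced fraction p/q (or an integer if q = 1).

A = (12, -28)
D = (5, -20)

1. D_x = 5  [CB ∥ DE ∩ BE ∥ CD]
2. D_y = -20  [CB ∥ DE ∩ BE ∥ CD]
   → D = (5, -20)
3. A_x = 12  [A is the reflection of C across D]
4. A_y = -28  [A is the reflection of C across D]
   → A = (12, -28)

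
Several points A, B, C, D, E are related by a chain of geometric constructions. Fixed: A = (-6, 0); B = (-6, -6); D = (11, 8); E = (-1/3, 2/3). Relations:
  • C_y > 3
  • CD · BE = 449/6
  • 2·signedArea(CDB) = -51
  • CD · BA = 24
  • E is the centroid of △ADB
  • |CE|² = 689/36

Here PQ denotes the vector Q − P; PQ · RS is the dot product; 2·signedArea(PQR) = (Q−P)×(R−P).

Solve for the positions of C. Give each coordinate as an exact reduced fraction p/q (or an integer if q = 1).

1. C_x = 5/2  [2·signedArea(CDB) = -51 ∩ CD · BE = 449/6]
2. C_y = 4  [2·signedArea(CDB) = -51 ∩ CD · BE = 449/6]
   → C = (5/2, 4)

C = (5/2, 4)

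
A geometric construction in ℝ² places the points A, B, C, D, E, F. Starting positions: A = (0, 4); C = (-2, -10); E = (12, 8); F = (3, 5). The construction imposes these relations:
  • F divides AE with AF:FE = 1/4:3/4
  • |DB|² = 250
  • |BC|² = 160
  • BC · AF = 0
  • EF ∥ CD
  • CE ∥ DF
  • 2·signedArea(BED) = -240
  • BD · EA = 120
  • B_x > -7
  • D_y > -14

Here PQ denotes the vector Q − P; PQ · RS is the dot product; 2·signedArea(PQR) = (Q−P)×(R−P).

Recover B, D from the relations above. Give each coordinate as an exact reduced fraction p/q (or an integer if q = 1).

1. D_x = -11  [CE ∥ DF ∩ EF ∥ CD]
2. D_y = -13  [CE ∥ DF ∩ EF ∥ CD]
   → D = (-11, -13)
3. B_x = -6  [BC · AF = 0 ∩ 2·signedArea(BED) = -240]
4. B_y = 2  [BC · AF = 0 ∩ 2·signedArea(BED) = -240]
   → B = (-6, 2)

B = (-6, 2)
D = (-11, -13)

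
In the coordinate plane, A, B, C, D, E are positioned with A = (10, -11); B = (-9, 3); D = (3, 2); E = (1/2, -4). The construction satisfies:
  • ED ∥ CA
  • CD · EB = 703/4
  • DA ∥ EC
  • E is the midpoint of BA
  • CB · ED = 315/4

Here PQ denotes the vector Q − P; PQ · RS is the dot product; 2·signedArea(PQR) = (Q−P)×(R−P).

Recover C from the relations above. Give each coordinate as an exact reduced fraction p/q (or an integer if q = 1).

C = (15/2, -17)

1. C_x = 15/2  [ED ∥ CA ∩ DA ∥ EC]
2. C_y = -17  [ED ∥ CA ∩ DA ∥ EC]
   → C = (15/2, -17)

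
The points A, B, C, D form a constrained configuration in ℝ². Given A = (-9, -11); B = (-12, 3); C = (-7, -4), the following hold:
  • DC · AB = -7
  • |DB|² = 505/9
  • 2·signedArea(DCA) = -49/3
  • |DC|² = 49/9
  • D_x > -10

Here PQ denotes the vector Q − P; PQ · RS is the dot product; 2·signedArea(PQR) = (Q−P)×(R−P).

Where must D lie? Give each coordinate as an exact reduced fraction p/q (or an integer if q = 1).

1. D_x = -28/3  [2·signedArea(DCA) = -49/3 ∩ DC · AB = -7]
2. D_y = -4  [2·signedArea(DCA) = -49/3 ∩ DC · AB = -7]
   → D = (-28/3, -4)

D = (-28/3, -4)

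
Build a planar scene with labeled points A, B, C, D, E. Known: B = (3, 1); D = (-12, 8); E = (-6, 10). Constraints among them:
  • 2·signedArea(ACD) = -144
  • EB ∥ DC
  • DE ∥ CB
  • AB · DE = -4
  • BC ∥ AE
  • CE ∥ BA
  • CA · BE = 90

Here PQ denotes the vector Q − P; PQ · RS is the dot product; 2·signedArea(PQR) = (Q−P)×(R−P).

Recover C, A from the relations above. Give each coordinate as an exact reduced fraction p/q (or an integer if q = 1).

1. C_x = -3  [DE ∥ CB ∩ EB ∥ DC]
2. C_y = -1  [DE ∥ CB ∩ EB ∥ DC]
   → C = (-3, -1)
3. A_x = 0  [BC ∥ AE ∩ CE ∥ BA]
4. A_y = 12  [BC ∥ AE ∩ CE ∥ BA]
   → A = (0, 12)

A = (0, 12)
C = (-3, -1)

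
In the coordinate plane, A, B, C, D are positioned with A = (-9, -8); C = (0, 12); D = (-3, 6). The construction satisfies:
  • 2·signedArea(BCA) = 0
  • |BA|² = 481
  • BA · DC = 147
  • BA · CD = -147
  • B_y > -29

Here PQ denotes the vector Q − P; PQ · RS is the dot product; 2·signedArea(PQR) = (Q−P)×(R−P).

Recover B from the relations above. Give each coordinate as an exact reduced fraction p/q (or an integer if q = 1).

1. B_x = -18  [2·signedArea(BCA) = 0 ∩ BA · DC = 147]
2. B_y = -28  [2·signedArea(BCA) = 0 ∩ BA · DC = 147]
   → B = (-18, -28)

B = (-18, -28)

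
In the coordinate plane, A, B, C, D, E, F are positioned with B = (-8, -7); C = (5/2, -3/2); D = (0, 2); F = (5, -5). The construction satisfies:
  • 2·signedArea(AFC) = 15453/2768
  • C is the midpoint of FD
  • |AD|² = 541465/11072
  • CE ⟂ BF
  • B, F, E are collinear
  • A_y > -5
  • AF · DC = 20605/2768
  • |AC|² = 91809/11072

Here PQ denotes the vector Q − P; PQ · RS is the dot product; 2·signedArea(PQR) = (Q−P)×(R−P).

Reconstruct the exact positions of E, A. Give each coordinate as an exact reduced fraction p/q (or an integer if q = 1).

A = (2033/692, -6015/1384)
E = (1067/346, -916/173)

1. E_x = 1067/346  [B, F, E are collinear ∩ CE ⟂ BF]
2. E_y = -916/173  [B, F, E are collinear ∩ CE ⟂ BF]
   → E = (1067/346, -916/173)
3. A_x = 2033/692  [AF · DC = 20605/2768 ∩ 2·signedArea(AFC) = 15453/2768]
4. A_y = -6015/1384  [AF · DC = 20605/2768 ∩ 2·signedArea(AFC) = 15453/2768]
   → A = (2033/692, -6015/1384)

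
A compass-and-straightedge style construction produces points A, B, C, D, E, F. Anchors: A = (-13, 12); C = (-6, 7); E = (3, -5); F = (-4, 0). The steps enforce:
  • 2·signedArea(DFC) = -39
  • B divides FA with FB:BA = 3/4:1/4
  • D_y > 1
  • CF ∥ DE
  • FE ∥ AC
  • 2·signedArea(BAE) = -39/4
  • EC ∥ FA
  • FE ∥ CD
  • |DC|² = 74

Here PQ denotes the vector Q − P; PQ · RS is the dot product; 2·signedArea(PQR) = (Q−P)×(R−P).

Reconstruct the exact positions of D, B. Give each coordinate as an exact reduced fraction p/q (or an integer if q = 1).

1. D_x = 1  [CF ∥ DE ∩ FE ∥ CD]
2. D_y = 2  [CF ∥ DE ∩ FE ∥ CD]
   → D = (1, 2)
3. B_x = -43/4  [B divides FA with FB:BA = 3/4:1/4]
4. B_y = 9  [B divides FA with FB:BA = 3/4:1/4]
   → B = (-43/4, 9)

B = (-43/4, 9)
D = (1, 2)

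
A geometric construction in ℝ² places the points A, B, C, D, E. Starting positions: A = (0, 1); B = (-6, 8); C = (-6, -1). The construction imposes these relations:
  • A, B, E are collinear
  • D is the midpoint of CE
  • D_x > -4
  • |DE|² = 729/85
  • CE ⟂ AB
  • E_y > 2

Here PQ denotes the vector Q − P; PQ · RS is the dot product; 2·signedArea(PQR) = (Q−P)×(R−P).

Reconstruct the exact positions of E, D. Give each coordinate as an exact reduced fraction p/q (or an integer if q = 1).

D = (-321/85, 77/85)
E = (-132/85, 239/85)

1. E_x = -132/85  [A, B, E are collinear ∩ CE ⟂ AB]
2. E_y = 239/85  [A, B, E are collinear ∩ CE ⟂ AB]
   → E = (-132/85, 239/85)
3. D_x = -321/85  [D is the midpoint of CE]
4. D_y = 77/85  [D is the midpoint of CE]
   → D = (-321/85, 77/85)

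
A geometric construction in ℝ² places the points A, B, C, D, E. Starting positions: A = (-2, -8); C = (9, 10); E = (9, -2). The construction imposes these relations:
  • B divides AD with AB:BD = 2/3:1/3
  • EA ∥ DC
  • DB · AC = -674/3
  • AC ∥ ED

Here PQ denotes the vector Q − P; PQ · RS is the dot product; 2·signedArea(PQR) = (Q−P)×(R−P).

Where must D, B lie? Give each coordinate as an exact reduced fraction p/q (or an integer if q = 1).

B = (38/3, 8)
D = (20, 16)

1. D_x = 20  [EA ∥ DC ∩ AC ∥ ED]
2. D_y = 16  [EA ∥ DC ∩ AC ∥ ED]
   → D = (20, 16)
3. B_x = 38/3  [B divides AD with AB:BD = 2/3:1/3]
4. B_y = 8  [B divides AD with AB:BD = 2/3:1/3]
   → B = (38/3, 8)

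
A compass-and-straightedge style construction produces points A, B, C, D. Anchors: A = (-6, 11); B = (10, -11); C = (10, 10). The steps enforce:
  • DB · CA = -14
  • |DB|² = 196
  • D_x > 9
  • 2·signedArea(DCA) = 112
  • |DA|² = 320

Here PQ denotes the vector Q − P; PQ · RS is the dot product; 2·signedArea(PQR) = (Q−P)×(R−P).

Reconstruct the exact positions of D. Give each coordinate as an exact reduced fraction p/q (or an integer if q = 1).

D = (10, 3)

1. D_x = 10  [DB · CA = -14 ∩ 2·signedArea(DCA) = 112]
2. D_y = 3  [DB · CA = -14 ∩ 2·signedArea(DCA) = 112]
   → D = (10, 3)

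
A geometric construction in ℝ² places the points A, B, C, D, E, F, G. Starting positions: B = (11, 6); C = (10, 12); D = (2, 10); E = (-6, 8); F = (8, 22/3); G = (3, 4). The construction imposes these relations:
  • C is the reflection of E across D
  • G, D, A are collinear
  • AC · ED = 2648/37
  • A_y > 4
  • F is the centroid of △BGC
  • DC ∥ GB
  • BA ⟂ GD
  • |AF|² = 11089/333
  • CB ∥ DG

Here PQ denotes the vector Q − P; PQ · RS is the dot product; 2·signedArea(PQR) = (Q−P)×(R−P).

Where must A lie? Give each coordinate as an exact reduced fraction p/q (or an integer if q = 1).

1. A_x = 107/37  [G, D, A are collinear ∩ BA ⟂ GD]
2. A_y = 172/37  [G, D, A are collinear ∩ BA ⟂ GD]
   → A = (107/37, 172/37)

A = (107/37, 172/37)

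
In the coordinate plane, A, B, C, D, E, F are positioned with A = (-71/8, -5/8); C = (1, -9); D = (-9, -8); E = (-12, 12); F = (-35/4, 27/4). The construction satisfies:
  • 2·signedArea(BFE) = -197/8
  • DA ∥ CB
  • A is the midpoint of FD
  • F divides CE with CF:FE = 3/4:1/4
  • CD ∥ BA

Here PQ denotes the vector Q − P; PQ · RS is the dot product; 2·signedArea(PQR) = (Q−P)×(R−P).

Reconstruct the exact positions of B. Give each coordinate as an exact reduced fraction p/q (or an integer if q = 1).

B = (9/8, -13/8)

1. B_x = 9/8  [CD ∥ BA ∩ DA ∥ CB]
2. B_y = -13/8  [CD ∥ BA ∩ DA ∥ CB]
   → B = (9/8, -13/8)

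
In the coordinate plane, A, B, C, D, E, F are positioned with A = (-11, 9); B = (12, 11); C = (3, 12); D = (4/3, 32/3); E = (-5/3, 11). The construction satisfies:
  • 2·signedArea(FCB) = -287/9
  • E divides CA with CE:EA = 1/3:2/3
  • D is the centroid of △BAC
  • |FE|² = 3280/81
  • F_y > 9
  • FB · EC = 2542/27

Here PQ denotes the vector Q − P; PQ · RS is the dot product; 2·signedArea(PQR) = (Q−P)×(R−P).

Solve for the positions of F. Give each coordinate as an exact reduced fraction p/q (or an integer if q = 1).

F = (-71/9, 29/3)

1. F_x = -71/9  [2·signedArea(FCB) = -287/9 ∩ FB · EC = 2542/27]
2. F_y = 29/3  [2·signedArea(FCB) = -287/9 ∩ FB · EC = 2542/27]
   → F = (-71/9, 29/3)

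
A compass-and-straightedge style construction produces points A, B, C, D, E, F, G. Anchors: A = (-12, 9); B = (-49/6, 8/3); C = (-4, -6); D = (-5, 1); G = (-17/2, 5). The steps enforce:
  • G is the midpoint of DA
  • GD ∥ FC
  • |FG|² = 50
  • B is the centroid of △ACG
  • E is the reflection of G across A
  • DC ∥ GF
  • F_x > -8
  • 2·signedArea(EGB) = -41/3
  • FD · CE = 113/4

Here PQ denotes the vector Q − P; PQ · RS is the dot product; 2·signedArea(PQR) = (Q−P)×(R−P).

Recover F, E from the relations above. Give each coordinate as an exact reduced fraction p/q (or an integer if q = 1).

1. F_x = -15/2  [GD ∥ FC ∩ DC ∥ GF]
2. F_y = -2  [GD ∥ FC ∩ DC ∥ GF]
   → F = (-15/2, -2)
3. E_x = -31/2  [E is the reflection of G across A]
4. E_y = 13  [E is the reflection of G across A]
   → E = (-31/2, 13)

E = (-31/2, 13)
F = (-15/2, -2)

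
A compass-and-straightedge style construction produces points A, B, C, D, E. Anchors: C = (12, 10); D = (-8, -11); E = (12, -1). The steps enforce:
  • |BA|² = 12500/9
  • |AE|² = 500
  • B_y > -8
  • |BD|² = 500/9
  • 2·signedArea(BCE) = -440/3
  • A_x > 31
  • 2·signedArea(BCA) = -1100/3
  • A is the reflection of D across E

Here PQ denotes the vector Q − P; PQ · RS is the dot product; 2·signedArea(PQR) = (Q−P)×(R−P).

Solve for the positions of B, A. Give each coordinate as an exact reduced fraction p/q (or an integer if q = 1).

1. B_x = -4/3  [2·signedArea(BCE) = -440/3]
2. B_y = -23/3  [|BD|² = 500/9]
   → B = (-4/3, -23/3)
3. A_x = 32  [2·signedArea(BCA) = -1100/3 ∩ A is the reflection of D across E]
4. A_y = 9  [2·signedArea(BCA) = -1100/3 ∩ A is the reflection of D across E]
   → A = (32, 9)

A = (32, 9)
B = (-4/3, -23/3)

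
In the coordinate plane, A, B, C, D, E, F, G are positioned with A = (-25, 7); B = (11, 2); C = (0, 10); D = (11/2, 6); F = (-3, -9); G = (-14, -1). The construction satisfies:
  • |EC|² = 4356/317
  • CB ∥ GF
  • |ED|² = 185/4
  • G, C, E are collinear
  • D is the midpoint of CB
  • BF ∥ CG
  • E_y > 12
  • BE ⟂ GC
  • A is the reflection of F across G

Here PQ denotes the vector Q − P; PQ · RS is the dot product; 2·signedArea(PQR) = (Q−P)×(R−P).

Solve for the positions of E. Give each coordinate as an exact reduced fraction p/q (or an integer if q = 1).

1. E_x = 924/317  [G, C, E are collinear ∩ BE ⟂ GC]
2. E_y = 3896/317  [G, C, E are collinear ∩ BE ⟂ GC]
   → E = (924/317, 3896/317)

E = (924/317, 3896/317)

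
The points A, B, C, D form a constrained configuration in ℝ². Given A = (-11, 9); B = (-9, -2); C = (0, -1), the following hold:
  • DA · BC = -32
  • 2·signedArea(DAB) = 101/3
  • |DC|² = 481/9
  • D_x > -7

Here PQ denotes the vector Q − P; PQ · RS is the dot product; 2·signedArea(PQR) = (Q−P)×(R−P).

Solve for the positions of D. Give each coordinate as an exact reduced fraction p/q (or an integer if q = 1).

1. D_x = -20/3  [2·signedArea(DAB) = 101/3 ∩ DA · BC = -32]
2. D_y = 2  [2·signedArea(DAB) = 101/3 ∩ DA · BC = -32]
   → D = (-20/3, 2)

D = (-20/3, 2)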